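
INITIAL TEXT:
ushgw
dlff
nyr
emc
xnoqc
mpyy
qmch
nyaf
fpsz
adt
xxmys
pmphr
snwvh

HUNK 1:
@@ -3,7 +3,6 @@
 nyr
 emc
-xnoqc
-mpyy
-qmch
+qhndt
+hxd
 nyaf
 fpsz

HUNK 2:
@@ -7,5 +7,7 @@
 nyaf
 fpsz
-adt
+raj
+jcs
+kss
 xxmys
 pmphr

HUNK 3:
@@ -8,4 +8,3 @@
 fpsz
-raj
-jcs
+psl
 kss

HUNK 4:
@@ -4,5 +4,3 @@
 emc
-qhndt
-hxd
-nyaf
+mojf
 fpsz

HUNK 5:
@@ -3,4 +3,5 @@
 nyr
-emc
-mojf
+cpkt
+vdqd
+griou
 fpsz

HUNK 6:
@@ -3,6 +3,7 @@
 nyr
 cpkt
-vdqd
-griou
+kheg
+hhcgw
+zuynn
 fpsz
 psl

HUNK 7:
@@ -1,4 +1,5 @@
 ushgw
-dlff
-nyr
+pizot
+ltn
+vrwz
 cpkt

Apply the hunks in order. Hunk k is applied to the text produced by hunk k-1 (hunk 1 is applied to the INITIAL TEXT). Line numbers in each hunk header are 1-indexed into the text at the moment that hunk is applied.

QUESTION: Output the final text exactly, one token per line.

Answer: ushgw
pizot
ltn
vrwz
cpkt
kheg
hhcgw
zuynn
fpsz
psl
kss
xxmys
pmphr
snwvh

Derivation:
Hunk 1: at line 3 remove [xnoqc,mpyy,qmch] add [qhndt,hxd] -> 12 lines: ushgw dlff nyr emc qhndt hxd nyaf fpsz adt xxmys pmphr snwvh
Hunk 2: at line 7 remove [adt] add [raj,jcs,kss] -> 14 lines: ushgw dlff nyr emc qhndt hxd nyaf fpsz raj jcs kss xxmys pmphr snwvh
Hunk 3: at line 8 remove [raj,jcs] add [psl] -> 13 lines: ushgw dlff nyr emc qhndt hxd nyaf fpsz psl kss xxmys pmphr snwvh
Hunk 4: at line 4 remove [qhndt,hxd,nyaf] add [mojf] -> 11 lines: ushgw dlff nyr emc mojf fpsz psl kss xxmys pmphr snwvh
Hunk 5: at line 3 remove [emc,mojf] add [cpkt,vdqd,griou] -> 12 lines: ushgw dlff nyr cpkt vdqd griou fpsz psl kss xxmys pmphr snwvh
Hunk 6: at line 3 remove [vdqd,griou] add [kheg,hhcgw,zuynn] -> 13 lines: ushgw dlff nyr cpkt kheg hhcgw zuynn fpsz psl kss xxmys pmphr snwvh
Hunk 7: at line 1 remove [dlff,nyr] add [pizot,ltn,vrwz] -> 14 lines: ushgw pizot ltn vrwz cpkt kheg hhcgw zuynn fpsz psl kss xxmys pmphr snwvh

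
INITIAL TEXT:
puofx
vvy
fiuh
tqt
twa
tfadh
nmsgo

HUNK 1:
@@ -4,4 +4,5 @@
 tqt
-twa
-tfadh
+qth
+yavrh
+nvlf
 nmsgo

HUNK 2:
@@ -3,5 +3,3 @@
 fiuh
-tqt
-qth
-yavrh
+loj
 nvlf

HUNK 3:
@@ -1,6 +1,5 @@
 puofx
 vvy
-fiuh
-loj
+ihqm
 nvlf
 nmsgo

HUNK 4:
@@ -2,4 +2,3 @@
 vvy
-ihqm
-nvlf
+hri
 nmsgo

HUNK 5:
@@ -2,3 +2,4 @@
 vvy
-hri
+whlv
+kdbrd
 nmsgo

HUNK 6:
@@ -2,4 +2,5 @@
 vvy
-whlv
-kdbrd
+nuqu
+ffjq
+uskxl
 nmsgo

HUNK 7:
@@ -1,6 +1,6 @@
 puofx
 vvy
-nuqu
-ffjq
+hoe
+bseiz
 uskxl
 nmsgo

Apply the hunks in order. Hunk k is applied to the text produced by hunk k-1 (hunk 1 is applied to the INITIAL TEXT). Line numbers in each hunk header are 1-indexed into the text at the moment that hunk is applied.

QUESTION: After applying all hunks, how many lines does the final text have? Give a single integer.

Answer: 6

Derivation:
Hunk 1: at line 4 remove [twa,tfadh] add [qth,yavrh,nvlf] -> 8 lines: puofx vvy fiuh tqt qth yavrh nvlf nmsgo
Hunk 2: at line 3 remove [tqt,qth,yavrh] add [loj] -> 6 lines: puofx vvy fiuh loj nvlf nmsgo
Hunk 3: at line 1 remove [fiuh,loj] add [ihqm] -> 5 lines: puofx vvy ihqm nvlf nmsgo
Hunk 4: at line 2 remove [ihqm,nvlf] add [hri] -> 4 lines: puofx vvy hri nmsgo
Hunk 5: at line 2 remove [hri] add [whlv,kdbrd] -> 5 lines: puofx vvy whlv kdbrd nmsgo
Hunk 6: at line 2 remove [whlv,kdbrd] add [nuqu,ffjq,uskxl] -> 6 lines: puofx vvy nuqu ffjq uskxl nmsgo
Hunk 7: at line 1 remove [nuqu,ffjq] add [hoe,bseiz] -> 6 lines: puofx vvy hoe bseiz uskxl nmsgo
Final line count: 6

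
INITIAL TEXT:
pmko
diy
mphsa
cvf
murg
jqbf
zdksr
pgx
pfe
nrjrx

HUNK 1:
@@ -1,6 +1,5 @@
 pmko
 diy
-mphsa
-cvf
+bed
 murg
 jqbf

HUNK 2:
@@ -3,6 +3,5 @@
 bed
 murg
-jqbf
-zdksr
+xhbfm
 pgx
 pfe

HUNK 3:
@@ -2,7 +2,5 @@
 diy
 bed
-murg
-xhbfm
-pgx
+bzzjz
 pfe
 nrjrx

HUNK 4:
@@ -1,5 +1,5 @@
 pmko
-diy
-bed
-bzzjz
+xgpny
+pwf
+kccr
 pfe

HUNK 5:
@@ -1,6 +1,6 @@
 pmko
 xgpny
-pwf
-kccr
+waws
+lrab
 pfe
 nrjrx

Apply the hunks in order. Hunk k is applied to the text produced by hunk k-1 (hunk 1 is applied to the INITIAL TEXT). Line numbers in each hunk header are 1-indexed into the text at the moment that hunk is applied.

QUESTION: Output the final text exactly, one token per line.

Answer: pmko
xgpny
waws
lrab
pfe
nrjrx

Derivation:
Hunk 1: at line 1 remove [mphsa,cvf] add [bed] -> 9 lines: pmko diy bed murg jqbf zdksr pgx pfe nrjrx
Hunk 2: at line 3 remove [jqbf,zdksr] add [xhbfm] -> 8 lines: pmko diy bed murg xhbfm pgx pfe nrjrx
Hunk 3: at line 2 remove [murg,xhbfm,pgx] add [bzzjz] -> 6 lines: pmko diy bed bzzjz pfe nrjrx
Hunk 4: at line 1 remove [diy,bed,bzzjz] add [xgpny,pwf,kccr] -> 6 lines: pmko xgpny pwf kccr pfe nrjrx
Hunk 5: at line 1 remove [pwf,kccr] add [waws,lrab] -> 6 lines: pmko xgpny waws lrab pfe nrjrx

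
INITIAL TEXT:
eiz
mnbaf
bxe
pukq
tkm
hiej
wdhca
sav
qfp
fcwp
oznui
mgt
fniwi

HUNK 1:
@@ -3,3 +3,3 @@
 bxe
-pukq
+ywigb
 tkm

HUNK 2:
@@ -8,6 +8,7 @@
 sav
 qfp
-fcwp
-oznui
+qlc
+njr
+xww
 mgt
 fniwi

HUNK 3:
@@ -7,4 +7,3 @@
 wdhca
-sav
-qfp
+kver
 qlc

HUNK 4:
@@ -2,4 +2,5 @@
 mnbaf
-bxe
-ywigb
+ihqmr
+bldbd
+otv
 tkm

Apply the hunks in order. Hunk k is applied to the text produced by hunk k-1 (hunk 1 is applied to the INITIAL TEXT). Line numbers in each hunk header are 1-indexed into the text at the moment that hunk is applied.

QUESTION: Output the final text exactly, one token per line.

Answer: eiz
mnbaf
ihqmr
bldbd
otv
tkm
hiej
wdhca
kver
qlc
njr
xww
mgt
fniwi

Derivation:
Hunk 1: at line 3 remove [pukq] add [ywigb] -> 13 lines: eiz mnbaf bxe ywigb tkm hiej wdhca sav qfp fcwp oznui mgt fniwi
Hunk 2: at line 8 remove [fcwp,oznui] add [qlc,njr,xww] -> 14 lines: eiz mnbaf bxe ywigb tkm hiej wdhca sav qfp qlc njr xww mgt fniwi
Hunk 3: at line 7 remove [sav,qfp] add [kver] -> 13 lines: eiz mnbaf bxe ywigb tkm hiej wdhca kver qlc njr xww mgt fniwi
Hunk 4: at line 2 remove [bxe,ywigb] add [ihqmr,bldbd,otv] -> 14 lines: eiz mnbaf ihqmr bldbd otv tkm hiej wdhca kver qlc njr xww mgt fniwi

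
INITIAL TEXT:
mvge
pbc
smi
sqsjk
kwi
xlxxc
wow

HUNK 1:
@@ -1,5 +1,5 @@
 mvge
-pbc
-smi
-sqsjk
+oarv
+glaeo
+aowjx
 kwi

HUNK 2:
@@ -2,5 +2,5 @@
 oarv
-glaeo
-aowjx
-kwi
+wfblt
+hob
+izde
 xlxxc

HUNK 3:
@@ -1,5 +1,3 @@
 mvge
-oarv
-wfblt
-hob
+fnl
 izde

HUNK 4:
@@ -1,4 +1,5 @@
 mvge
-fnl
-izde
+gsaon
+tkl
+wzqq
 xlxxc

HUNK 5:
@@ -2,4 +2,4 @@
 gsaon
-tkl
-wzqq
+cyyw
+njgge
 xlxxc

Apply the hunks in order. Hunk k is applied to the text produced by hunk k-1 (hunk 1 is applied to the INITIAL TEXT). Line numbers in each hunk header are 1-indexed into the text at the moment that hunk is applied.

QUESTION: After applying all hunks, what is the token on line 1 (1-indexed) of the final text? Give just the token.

Answer: mvge

Derivation:
Hunk 1: at line 1 remove [pbc,smi,sqsjk] add [oarv,glaeo,aowjx] -> 7 lines: mvge oarv glaeo aowjx kwi xlxxc wow
Hunk 2: at line 2 remove [glaeo,aowjx,kwi] add [wfblt,hob,izde] -> 7 lines: mvge oarv wfblt hob izde xlxxc wow
Hunk 3: at line 1 remove [oarv,wfblt,hob] add [fnl] -> 5 lines: mvge fnl izde xlxxc wow
Hunk 4: at line 1 remove [fnl,izde] add [gsaon,tkl,wzqq] -> 6 lines: mvge gsaon tkl wzqq xlxxc wow
Hunk 5: at line 2 remove [tkl,wzqq] add [cyyw,njgge] -> 6 lines: mvge gsaon cyyw njgge xlxxc wow
Final line 1: mvge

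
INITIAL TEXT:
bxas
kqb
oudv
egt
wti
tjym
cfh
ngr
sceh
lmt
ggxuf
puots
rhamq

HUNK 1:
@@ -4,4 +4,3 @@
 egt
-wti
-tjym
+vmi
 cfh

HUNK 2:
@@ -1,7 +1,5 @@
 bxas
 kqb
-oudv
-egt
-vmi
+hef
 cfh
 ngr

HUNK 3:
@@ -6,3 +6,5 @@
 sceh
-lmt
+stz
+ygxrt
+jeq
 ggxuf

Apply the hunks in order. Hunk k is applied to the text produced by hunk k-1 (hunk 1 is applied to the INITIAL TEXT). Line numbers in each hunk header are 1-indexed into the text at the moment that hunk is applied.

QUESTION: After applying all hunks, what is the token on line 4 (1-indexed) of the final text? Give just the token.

Hunk 1: at line 4 remove [wti,tjym] add [vmi] -> 12 lines: bxas kqb oudv egt vmi cfh ngr sceh lmt ggxuf puots rhamq
Hunk 2: at line 1 remove [oudv,egt,vmi] add [hef] -> 10 lines: bxas kqb hef cfh ngr sceh lmt ggxuf puots rhamq
Hunk 3: at line 6 remove [lmt] add [stz,ygxrt,jeq] -> 12 lines: bxas kqb hef cfh ngr sceh stz ygxrt jeq ggxuf puots rhamq
Final line 4: cfh

Answer: cfh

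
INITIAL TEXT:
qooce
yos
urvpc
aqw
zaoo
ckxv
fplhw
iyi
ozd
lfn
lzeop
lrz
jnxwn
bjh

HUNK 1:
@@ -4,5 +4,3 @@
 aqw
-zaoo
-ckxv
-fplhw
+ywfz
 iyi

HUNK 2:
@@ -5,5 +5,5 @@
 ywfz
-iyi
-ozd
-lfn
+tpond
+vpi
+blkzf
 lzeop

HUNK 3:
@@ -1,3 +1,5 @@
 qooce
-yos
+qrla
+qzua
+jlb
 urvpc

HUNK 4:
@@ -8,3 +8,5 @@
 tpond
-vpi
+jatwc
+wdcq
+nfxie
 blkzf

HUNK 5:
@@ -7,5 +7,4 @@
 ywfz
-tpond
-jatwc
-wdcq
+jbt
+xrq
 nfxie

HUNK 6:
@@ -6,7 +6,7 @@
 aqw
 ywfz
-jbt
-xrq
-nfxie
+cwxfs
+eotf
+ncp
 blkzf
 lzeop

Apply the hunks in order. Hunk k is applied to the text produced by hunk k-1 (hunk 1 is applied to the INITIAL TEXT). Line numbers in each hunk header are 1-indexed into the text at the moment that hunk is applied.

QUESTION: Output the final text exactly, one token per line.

Hunk 1: at line 4 remove [zaoo,ckxv,fplhw] add [ywfz] -> 12 lines: qooce yos urvpc aqw ywfz iyi ozd lfn lzeop lrz jnxwn bjh
Hunk 2: at line 5 remove [iyi,ozd,lfn] add [tpond,vpi,blkzf] -> 12 lines: qooce yos urvpc aqw ywfz tpond vpi blkzf lzeop lrz jnxwn bjh
Hunk 3: at line 1 remove [yos] add [qrla,qzua,jlb] -> 14 lines: qooce qrla qzua jlb urvpc aqw ywfz tpond vpi blkzf lzeop lrz jnxwn bjh
Hunk 4: at line 8 remove [vpi] add [jatwc,wdcq,nfxie] -> 16 lines: qooce qrla qzua jlb urvpc aqw ywfz tpond jatwc wdcq nfxie blkzf lzeop lrz jnxwn bjh
Hunk 5: at line 7 remove [tpond,jatwc,wdcq] add [jbt,xrq] -> 15 lines: qooce qrla qzua jlb urvpc aqw ywfz jbt xrq nfxie blkzf lzeop lrz jnxwn bjh
Hunk 6: at line 6 remove [jbt,xrq,nfxie] add [cwxfs,eotf,ncp] -> 15 lines: qooce qrla qzua jlb urvpc aqw ywfz cwxfs eotf ncp blkzf lzeop lrz jnxwn bjh

Answer: qooce
qrla
qzua
jlb
urvpc
aqw
ywfz
cwxfs
eotf
ncp
blkzf
lzeop
lrz
jnxwn
bjh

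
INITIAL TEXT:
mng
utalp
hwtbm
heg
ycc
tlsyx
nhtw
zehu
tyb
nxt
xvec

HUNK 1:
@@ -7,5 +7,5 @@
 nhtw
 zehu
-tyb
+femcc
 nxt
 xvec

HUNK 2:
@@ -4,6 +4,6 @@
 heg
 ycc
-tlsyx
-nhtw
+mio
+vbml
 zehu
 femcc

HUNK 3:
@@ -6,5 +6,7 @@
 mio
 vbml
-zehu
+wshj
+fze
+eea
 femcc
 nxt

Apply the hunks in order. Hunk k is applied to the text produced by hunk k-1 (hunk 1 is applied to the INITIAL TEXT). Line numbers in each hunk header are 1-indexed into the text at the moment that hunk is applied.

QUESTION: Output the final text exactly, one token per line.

Hunk 1: at line 7 remove [tyb] add [femcc] -> 11 lines: mng utalp hwtbm heg ycc tlsyx nhtw zehu femcc nxt xvec
Hunk 2: at line 4 remove [tlsyx,nhtw] add [mio,vbml] -> 11 lines: mng utalp hwtbm heg ycc mio vbml zehu femcc nxt xvec
Hunk 3: at line 6 remove [zehu] add [wshj,fze,eea] -> 13 lines: mng utalp hwtbm heg ycc mio vbml wshj fze eea femcc nxt xvec

Answer: mng
utalp
hwtbm
heg
ycc
mio
vbml
wshj
fze
eea
femcc
nxt
xvec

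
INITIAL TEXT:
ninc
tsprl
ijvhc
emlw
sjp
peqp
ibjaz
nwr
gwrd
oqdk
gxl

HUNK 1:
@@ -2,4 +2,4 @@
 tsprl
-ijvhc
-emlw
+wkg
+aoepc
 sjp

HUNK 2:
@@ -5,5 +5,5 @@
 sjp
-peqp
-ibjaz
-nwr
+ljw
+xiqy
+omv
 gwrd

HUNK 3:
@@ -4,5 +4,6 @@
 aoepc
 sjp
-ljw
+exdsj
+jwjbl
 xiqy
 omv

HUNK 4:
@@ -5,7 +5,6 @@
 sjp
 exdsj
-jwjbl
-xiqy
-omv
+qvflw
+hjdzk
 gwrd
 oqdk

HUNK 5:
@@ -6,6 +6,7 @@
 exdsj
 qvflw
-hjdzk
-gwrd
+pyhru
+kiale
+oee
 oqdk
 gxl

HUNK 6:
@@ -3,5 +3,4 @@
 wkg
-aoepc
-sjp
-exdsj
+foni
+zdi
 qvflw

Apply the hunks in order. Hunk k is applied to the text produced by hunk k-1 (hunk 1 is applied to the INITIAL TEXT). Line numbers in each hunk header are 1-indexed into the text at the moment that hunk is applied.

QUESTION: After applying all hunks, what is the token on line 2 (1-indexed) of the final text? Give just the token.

Hunk 1: at line 2 remove [ijvhc,emlw] add [wkg,aoepc] -> 11 lines: ninc tsprl wkg aoepc sjp peqp ibjaz nwr gwrd oqdk gxl
Hunk 2: at line 5 remove [peqp,ibjaz,nwr] add [ljw,xiqy,omv] -> 11 lines: ninc tsprl wkg aoepc sjp ljw xiqy omv gwrd oqdk gxl
Hunk 3: at line 4 remove [ljw] add [exdsj,jwjbl] -> 12 lines: ninc tsprl wkg aoepc sjp exdsj jwjbl xiqy omv gwrd oqdk gxl
Hunk 4: at line 5 remove [jwjbl,xiqy,omv] add [qvflw,hjdzk] -> 11 lines: ninc tsprl wkg aoepc sjp exdsj qvflw hjdzk gwrd oqdk gxl
Hunk 5: at line 6 remove [hjdzk,gwrd] add [pyhru,kiale,oee] -> 12 lines: ninc tsprl wkg aoepc sjp exdsj qvflw pyhru kiale oee oqdk gxl
Hunk 6: at line 3 remove [aoepc,sjp,exdsj] add [foni,zdi] -> 11 lines: ninc tsprl wkg foni zdi qvflw pyhru kiale oee oqdk gxl
Final line 2: tsprl

Answer: tsprl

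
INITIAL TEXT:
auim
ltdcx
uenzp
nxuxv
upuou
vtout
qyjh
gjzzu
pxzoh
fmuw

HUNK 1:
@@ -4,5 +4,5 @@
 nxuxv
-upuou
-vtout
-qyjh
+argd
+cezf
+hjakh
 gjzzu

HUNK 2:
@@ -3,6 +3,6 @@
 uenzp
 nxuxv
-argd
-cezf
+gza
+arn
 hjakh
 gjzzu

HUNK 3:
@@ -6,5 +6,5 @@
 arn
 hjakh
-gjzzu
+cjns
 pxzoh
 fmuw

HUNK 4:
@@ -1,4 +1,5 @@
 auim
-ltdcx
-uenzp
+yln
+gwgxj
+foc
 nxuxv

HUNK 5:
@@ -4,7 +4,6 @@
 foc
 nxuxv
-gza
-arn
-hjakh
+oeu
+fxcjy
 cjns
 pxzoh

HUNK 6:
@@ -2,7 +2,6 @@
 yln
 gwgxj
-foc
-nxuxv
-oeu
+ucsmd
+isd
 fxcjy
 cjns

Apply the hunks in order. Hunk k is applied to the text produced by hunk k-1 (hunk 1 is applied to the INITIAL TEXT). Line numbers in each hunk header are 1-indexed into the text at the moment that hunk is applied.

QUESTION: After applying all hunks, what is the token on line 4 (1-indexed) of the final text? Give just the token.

Hunk 1: at line 4 remove [upuou,vtout,qyjh] add [argd,cezf,hjakh] -> 10 lines: auim ltdcx uenzp nxuxv argd cezf hjakh gjzzu pxzoh fmuw
Hunk 2: at line 3 remove [argd,cezf] add [gza,arn] -> 10 lines: auim ltdcx uenzp nxuxv gza arn hjakh gjzzu pxzoh fmuw
Hunk 3: at line 6 remove [gjzzu] add [cjns] -> 10 lines: auim ltdcx uenzp nxuxv gza arn hjakh cjns pxzoh fmuw
Hunk 4: at line 1 remove [ltdcx,uenzp] add [yln,gwgxj,foc] -> 11 lines: auim yln gwgxj foc nxuxv gza arn hjakh cjns pxzoh fmuw
Hunk 5: at line 4 remove [gza,arn,hjakh] add [oeu,fxcjy] -> 10 lines: auim yln gwgxj foc nxuxv oeu fxcjy cjns pxzoh fmuw
Hunk 6: at line 2 remove [foc,nxuxv,oeu] add [ucsmd,isd] -> 9 lines: auim yln gwgxj ucsmd isd fxcjy cjns pxzoh fmuw
Final line 4: ucsmd

Answer: ucsmd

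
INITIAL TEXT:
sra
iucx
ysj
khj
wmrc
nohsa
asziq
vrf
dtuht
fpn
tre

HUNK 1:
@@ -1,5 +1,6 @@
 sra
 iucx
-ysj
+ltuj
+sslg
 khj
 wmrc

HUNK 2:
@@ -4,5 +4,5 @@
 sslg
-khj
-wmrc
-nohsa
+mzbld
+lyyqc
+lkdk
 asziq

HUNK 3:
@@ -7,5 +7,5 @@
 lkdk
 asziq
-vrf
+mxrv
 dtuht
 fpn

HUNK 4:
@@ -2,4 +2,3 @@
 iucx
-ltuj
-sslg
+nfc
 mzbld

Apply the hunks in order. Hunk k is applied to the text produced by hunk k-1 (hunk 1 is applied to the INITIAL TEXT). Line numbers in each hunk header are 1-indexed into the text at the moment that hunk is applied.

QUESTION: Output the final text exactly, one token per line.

Answer: sra
iucx
nfc
mzbld
lyyqc
lkdk
asziq
mxrv
dtuht
fpn
tre

Derivation:
Hunk 1: at line 1 remove [ysj] add [ltuj,sslg] -> 12 lines: sra iucx ltuj sslg khj wmrc nohsa asziq vrf dtuht fpn tre
Hunk 2: at line 4 remove [khj,wmrc,nohsa] add [mzbld,lyyqc,lkdk] -> 12 lines: sra iucx ltuj sslg mzbld lyyqc lkdk asziq vrf dtuht fpn tre
Hunk 3: at line 7 remove [vrf] add [mxrv] -> 12 lines: sra iucx ltuj sslg mzbld lyyqc lkdk asziq mxrv dtuht fpn tre
Hunk 4: at line 2 remove [ltuj,sslg] add [nfc] -> 11 lines: sra iucx nfc mzbld lyyqc lkdk asziq mxrv dtuht fpn tre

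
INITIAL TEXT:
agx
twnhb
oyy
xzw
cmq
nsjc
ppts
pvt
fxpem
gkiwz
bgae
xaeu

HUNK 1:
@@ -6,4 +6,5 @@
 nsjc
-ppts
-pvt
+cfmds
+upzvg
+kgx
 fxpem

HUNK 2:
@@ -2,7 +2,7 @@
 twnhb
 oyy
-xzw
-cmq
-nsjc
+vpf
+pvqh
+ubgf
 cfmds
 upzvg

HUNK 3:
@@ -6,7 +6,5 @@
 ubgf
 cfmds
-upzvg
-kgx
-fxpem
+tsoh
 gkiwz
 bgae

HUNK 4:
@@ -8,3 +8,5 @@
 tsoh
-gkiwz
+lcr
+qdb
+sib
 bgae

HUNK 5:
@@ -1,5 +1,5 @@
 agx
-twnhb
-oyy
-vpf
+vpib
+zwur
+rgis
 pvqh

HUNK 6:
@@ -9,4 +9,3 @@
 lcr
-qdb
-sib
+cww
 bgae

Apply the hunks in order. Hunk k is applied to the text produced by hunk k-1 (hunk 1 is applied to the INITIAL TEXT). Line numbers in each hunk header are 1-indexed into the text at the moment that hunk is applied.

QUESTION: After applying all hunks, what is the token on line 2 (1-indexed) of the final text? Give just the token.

Hunk 1: at line 6 remove [ppts,pvt] add [cfmds,upzvg,kgx] -> 13 lines: agx twnhb oyy xzw cmq nsjc cfmds upzvg kgx fxpem gkiwz bgae xaeu
Hunk 2: at line 2 remove [xzw,cmq,nsjc] add [vpf,pvqh,ubgf] -> 13 lines: agx twnhb oyy vpf pvqh ubgf cfmds upzvg kgx fxpem gkiwz bgae xaeu
Hunk 3: at line 6 remove [upzvg,kgx,fxpem] add [tsoh] -> 11 lines: agx twnhb oyy vpf pvqh ubgf cfmds tsoh gkiwz bgae xaeu
Hunk 4: at line 8 remove [gkiwz] add [lcr,qdb,sib] -> 13 lines: agx twnhb oyy vpf pvqh ubgf cfmds tsoh lcr qdb sib bgae xaeu
Hunk 5: at line 1 remove [twnhb,oyy,vpf] add [vpib,zwur,rgis] -> 13 lines: agx vpib zwur rgis pvqh ubgf cfmds tsoh lcr qdb sib bgae xaeu
Hunk 6: at line 9 remove [qdb,sib] add [cww] -> 12 lines: agx vpib zwur rgis pvqh ubgf cfmds tsoh lcr cww bgae xaeu
Final line 2: vpib

Answer: vpib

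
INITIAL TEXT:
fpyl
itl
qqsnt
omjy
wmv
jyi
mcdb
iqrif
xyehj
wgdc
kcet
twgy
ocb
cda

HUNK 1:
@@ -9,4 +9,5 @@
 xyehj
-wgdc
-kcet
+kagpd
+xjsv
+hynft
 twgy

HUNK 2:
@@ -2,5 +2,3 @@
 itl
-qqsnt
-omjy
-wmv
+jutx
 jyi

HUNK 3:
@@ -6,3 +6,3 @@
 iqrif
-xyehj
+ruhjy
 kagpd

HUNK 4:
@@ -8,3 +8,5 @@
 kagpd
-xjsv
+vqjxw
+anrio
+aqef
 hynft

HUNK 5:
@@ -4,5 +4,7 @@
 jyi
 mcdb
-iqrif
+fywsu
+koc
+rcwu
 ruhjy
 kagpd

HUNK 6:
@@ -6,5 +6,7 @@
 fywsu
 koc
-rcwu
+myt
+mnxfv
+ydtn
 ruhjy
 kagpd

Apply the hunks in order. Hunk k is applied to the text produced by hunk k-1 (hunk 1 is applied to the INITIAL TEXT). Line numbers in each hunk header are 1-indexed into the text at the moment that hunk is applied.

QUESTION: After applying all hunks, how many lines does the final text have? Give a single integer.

Hunk 1: at line 9 remove [wgdc,kcet] add [kagpd,xjsv,hynft] -> 15 lines: fpyl itl qqsnt omjy wmv jyi mcdb iqrif xyehj kagpd xjsv hynft twgy ocb cda
Hunk 2: at line 2 remove [qqsnt,omjy,wmv] add [jutx] -> 13 lines: fpyl itl jutx jyi mcdb iqrif xyehj kagpd xjsv hynft twgy ocb cda
Hunk 3: at line 6 remove [xyehj] add [ruhjy] -> 13 lines: fpyl itl jutx jyi mcdb iqrif ruhjy kagpd xjsv hynft twgy ocb cda
Hunk 4: at line 8 remove [xjsv] add [vqjxw,anrio,aqef] -> 15 lines: fpyl itl jutx jyi mcdb iqrif ruhjy kagpd vqjxw anrio aqef hynft twgy ocb cda
Hunk 5: at line 4 remove [iqrif] add [fywsu,koc,rcwu] -> 17 lines: fpyl itl jutx jyi mcdb fywsu koc rcwu ruhjy kagpd vqjxw anrio aqef hynft twgy ocb cda
Hunk 6: at line 6 remove [rcwu] add [myt,mnxfv,ydtn] -> 19 lines: fpyl itl jutx jyi mcdb fywsu koc myt mnxfv ydtn ruhjy kagpd vqjxw anrio aqef hynft twgy ocb cda
Final line count: 19

Answer: 19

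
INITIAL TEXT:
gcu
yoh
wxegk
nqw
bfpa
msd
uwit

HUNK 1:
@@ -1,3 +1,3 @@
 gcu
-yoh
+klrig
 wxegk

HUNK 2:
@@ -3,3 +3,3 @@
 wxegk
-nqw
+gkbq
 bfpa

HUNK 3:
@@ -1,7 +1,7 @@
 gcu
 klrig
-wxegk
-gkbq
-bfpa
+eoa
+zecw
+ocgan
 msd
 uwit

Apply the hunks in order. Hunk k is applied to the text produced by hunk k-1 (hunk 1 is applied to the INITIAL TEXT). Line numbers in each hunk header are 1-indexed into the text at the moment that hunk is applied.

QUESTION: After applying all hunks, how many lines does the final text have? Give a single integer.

Hunk 1: at line 1 remove [yoh] add [klrig] -> 7 lines: gcu klrig wxegk nqw bfpa msd uwit
Hunk 2: at line 3 remove [nqw] add [gkbq] -> 7 lines: gcu klrig wxegk gkbq bfpa msd uwit
Hunk 3: at line 1 remove [wxegk,gkbq,bfpa] add [eoa,zecw,ocgan] -> 7 lines: gcu klrig eoa zecw ocgan msd uwit
Final line count: 7

Answer: 7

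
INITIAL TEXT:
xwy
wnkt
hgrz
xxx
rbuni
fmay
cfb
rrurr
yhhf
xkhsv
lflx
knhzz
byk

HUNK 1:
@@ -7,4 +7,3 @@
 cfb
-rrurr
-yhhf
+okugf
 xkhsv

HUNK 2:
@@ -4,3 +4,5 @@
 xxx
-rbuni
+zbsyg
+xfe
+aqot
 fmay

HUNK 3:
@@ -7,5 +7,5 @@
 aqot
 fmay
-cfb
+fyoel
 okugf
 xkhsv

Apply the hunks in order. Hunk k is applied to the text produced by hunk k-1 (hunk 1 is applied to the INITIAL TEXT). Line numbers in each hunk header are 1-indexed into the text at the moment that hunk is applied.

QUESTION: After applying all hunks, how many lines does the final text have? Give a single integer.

Answer: 14

Derivation:
Hunk 1: at line 7 remove [rrurr,yhhf] add [okugf] -> 12 lines: xwy wnkt hgrz xxx rbuni fmay cfb okugf xkhsv lflx knhzz byk
Hunk 2: at line 4 remove [rbuni] add [zbsyg,xfe,aqot] -> 14 lines: xwy wnkt hgrz xxx zbsyg xfe aqot fmay cfb okugf xkhsv lflx knhzz byk
Hunk 3: at line 7 remove [cfb] add [fyoel] -> 14 lines: xwy wnkt hgrz xxx zbsyg xfe aqot fmay fyoel okugf xkhsv lflx knhzz byk
Final line count: 14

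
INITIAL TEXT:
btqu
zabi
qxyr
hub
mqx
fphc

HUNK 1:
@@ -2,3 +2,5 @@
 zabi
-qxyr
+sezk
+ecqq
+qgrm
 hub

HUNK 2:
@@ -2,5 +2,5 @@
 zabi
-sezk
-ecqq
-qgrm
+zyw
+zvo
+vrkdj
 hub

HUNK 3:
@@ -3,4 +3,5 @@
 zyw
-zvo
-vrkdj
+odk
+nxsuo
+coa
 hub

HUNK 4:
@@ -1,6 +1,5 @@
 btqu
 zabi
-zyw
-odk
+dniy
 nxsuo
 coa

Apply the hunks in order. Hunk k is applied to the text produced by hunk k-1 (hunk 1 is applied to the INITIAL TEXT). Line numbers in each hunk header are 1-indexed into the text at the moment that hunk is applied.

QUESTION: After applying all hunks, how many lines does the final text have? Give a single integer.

Answer: 8

Derivation:
Hunk 1: at line 2 remove [qxyr] add [sezk,ecqq,qgrm] -> 8 lines: btqu zabi sezk ecqq qgrm hub mqx fphc
Hunk 2: at line 2 remove [sezk,ecqq,qgrm] add [zyw,zvo,vrkdj] -> 8 lines: btqu zabi zyw zvo vrkdj hub mqx fphc
Hunk 3: at line 3 remove [zvo,vrkdj] add [odk,nxsuo,coa] -> 9 lines: btqu zabi zyw odk nxsuo coa hub mqx fphc
Hunk 4: at line 1 remove [zyw,odk] add [dniy] -> 8 lines: btqu zabi dniy nxsuo coa hub mqx fphc
Final line count: 8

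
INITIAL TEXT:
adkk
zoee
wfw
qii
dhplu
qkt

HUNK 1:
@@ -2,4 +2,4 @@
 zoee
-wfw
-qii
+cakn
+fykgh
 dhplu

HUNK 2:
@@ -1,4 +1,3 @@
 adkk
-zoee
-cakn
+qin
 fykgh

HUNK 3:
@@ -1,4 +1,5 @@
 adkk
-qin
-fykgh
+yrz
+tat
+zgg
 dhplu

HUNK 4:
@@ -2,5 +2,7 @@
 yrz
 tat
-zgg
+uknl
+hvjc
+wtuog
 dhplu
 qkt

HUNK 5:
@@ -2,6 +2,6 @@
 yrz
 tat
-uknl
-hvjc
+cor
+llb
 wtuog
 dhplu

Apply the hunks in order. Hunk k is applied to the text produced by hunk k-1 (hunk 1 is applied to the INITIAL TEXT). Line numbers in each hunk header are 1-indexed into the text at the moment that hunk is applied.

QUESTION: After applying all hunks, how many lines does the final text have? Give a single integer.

Answer: 8

Derivation:
Hunk 1: at line 2 remove [wfw,qii] add [cakn,fykgh] -> 6 lines: adkk zoee cakn fykgh dhplu qkt
Hunk 2: at line 1 remove [zoee,cakn] add [qin] -> 5 lines: adkk qin fykgh dhplu qkt
Hunk 3: at line 1 remove [qin,fykgh] add [yrz,tat,zgg] -> 6 lines: adkk yrz tat zgg dhplu qkt
Hunk 4: at line 2 remove [zgg] add [uknl,hvjc,wtuog] -> 8 lines: adkk yrz tat uknl hvjc wtuog dhplu qkt
Hunk 5: at line 2 remove [uknl,hvjc] add [cor,llb] -> 8 lines: adkk yrz tat cor llb wtuog dhplu qkt
Final line count: 8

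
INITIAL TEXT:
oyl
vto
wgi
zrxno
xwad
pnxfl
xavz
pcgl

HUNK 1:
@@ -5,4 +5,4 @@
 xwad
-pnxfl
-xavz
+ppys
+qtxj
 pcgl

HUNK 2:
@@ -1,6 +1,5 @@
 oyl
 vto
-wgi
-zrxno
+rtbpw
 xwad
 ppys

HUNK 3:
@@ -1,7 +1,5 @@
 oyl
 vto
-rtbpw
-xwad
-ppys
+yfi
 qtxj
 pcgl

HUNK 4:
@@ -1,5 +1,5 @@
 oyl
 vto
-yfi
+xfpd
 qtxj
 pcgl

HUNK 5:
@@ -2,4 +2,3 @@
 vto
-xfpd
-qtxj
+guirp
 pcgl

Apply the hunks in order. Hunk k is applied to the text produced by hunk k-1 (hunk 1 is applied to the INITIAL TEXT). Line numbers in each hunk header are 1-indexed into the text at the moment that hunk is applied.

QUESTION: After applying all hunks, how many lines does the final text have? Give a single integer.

Answer: 4

Derivation:
Hunk 1: at line 5 remove [pnxfl,xavz] add [ppys,qtxj] -> 8 lines: oyl vto wgi zrxno xwad ppys qtxj pcgl
Hunk 2: at line 1 remove [wgi,zrxno] add [rtbpw] -> 7 lines: oyl vto rtbpw xwad ppys qtxj pcgl
Hunk 3: at line 1 remove [rtbpw,xwad,ppys] add [yfi] -> 5 lines: oyl vto yfi qtxj pcgl
Hunk 4: at line 1 remove [yfi] add [xfpd] -> 5 lines: oyl vto xfpd qtxj pcgl
Hunk 5: at line 2 remove [xfpd,qtxj] add [guirp] -> 4 lines: oyl vto guirp pcgl
Final line count: 4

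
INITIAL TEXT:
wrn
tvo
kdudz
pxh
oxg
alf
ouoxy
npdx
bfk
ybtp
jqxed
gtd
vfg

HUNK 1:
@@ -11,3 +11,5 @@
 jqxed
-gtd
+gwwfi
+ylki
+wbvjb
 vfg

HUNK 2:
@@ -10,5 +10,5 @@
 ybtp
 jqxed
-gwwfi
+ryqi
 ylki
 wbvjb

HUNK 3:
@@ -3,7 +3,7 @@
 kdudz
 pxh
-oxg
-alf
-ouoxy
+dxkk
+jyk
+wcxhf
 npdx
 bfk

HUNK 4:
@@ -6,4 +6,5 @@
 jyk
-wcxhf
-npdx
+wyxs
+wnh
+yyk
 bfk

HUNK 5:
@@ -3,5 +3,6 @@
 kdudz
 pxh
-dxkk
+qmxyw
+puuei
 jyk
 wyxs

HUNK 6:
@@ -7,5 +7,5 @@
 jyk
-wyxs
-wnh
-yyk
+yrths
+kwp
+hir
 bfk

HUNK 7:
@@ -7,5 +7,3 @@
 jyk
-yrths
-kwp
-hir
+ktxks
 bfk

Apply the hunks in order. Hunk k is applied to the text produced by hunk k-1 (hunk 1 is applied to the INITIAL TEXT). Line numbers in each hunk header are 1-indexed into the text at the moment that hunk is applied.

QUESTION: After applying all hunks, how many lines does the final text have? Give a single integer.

Answer: 15

Derivation:
Hunk 1: at line 11 remove [gtd] add [gwwfi,ylki,wbvjb] -> 15 lines: wrn tvo kdudz pxh oxg alf ouoxy npdx bfk ybtp jqxed gwwfi ylki wbvjb vfg
Hunk 2: at line 10 remove [gwwfi] add [ryqi] -> 15 lines: wrn tvo kdudz pxh oxg alf ouoxy npdx bfk ybtp jqxed ryqi ylki wbvjb vfg
Hunk 3: at line 3 remove [oxg,alf,ouoxy] add [dxkk,jyk,wcxhf] -> 15 lines: wrn tvo kdudz pxh dxkk jyk wcxhf npdx bfk ybtp jqxed ryqi ylki wbvjb vfg
Hunk 4: at line 6 remove [wcxhf,npdx] add [wyxs,wnh,yyk] -> 16 lines: wrn tvo kdudz pxh dxkk jyk wyxs wnh yyk bfk ybtp jqxed ryqi ylki wbvjb vfg
Hunk 5: at line 3 remove [dxkk] add [qmxyw,puuei] -> 17 lines: wrn tvo kdudz pxh qmxyw puuei jyk wyxs wnh yyk bfk ybtp jqxed ryqi ylki wbvjb vfg
Hunk 6: at line 7 remove [wyxs,wnh,yyk] add [yrths,kwp,hir] -> 17 lines: wrn tvo kdudz pxh qmxyw puuei jyk yrths kwp hir bfk ybtp jqxed ryqi ylki wbvjb vfg
Hunk 7: at line 7 remove [yrths,kwp,hir] add [ktxks] -> 15 lines: wrn tvo kdudz pxh qmxyw puuei jyk ktxks bfk ybtp jqxed ryqi ylki wbvjb vfg
Final line count: 15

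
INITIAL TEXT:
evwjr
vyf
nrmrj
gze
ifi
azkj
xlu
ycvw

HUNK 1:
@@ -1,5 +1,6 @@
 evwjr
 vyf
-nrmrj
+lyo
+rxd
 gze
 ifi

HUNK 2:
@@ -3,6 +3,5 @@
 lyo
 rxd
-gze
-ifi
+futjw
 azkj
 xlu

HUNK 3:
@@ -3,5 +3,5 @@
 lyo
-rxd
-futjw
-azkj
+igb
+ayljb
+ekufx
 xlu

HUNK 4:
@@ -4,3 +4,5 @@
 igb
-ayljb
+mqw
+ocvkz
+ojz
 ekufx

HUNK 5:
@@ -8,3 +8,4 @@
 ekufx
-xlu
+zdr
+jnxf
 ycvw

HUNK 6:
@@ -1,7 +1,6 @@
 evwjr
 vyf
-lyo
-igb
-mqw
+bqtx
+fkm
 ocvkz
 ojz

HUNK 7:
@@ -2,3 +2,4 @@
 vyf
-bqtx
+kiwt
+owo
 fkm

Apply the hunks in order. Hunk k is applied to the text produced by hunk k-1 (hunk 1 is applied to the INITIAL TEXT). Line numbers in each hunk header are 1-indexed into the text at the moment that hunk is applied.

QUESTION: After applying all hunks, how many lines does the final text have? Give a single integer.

Answer: 11

Derivation:
Hunk 1: at line 1 remove [nrmrj] add [lyo,rxd] -> 9 lines: evwjr vyf lyo rxd gze ifi azkj xlu ycvw
Hunk 2: at line 3 remove [gze,ifi] add [futjw] -> 8 lines: evwjr vyf lyo rxd futjw azkj xlu ycvw
Hunk 3: at line 3 remove [rxd,futjw,azkj] add [igb,ayljb,ekufx] -> 8 lines: evwjr vyf lyo igb ayljb ekufx xlu ycvw
Hunk 4: at line 4 remove [ayljb] add [mqw,ocvkz,ojz] -> 10 lines: evwjr vyf lyo igb mqw ocvkz ojz ekufx xlu ycvw
Hunk 5: at line 8 remove [xlu] add [zdr,jnxf] -> 11 lines: evwjr vyf lyo igb mqw ocvkz ojz ekufx zdr jnxf ycvw
Hunk 6: at line 1 remove [lyo,igb,mqw] add [bqtx,fkm] -> 10 lines: evwjr vyf bqtx fkm ocvkz ojz ekufx zdr jnxf ycvw
Hunk 7: at line 2 remove [bqtx] add [kiwt,owo] -> 11 lines: evwjr vyf kiwt owo fkm ocvkz ojz ekufx zdr jnxf ycvw
Final line count: 11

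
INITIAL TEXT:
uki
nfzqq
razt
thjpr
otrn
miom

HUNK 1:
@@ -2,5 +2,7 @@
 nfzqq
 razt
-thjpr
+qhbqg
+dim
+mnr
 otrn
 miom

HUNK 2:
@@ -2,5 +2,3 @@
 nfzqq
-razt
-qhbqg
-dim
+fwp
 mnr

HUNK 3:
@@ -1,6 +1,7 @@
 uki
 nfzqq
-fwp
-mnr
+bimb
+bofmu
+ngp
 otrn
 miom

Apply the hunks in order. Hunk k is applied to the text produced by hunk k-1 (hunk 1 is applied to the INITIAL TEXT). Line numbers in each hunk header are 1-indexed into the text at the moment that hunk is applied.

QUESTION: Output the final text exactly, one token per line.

Hunk 1: at line 2 remove [thjpr] add [qhbqg,dim,mnr] -> 8 lines: uki nfzqq razt qhbqg dim mnr otrn miom
Hunk 2: at line 2 remove [razt,qhbqg,dim] add [fwp] -> 6 lines: uki nfzqq fwp mnr otrn miom
Hunk 3: at line 1 remove [fwp,mnr] add [bimb,bofmu,ngp] -> 7 lines: uki nfzqq bimb bofmu ngp otrn miom

Answer: uki
nfzqq
bimb
bofmu
ngp
otrn
miom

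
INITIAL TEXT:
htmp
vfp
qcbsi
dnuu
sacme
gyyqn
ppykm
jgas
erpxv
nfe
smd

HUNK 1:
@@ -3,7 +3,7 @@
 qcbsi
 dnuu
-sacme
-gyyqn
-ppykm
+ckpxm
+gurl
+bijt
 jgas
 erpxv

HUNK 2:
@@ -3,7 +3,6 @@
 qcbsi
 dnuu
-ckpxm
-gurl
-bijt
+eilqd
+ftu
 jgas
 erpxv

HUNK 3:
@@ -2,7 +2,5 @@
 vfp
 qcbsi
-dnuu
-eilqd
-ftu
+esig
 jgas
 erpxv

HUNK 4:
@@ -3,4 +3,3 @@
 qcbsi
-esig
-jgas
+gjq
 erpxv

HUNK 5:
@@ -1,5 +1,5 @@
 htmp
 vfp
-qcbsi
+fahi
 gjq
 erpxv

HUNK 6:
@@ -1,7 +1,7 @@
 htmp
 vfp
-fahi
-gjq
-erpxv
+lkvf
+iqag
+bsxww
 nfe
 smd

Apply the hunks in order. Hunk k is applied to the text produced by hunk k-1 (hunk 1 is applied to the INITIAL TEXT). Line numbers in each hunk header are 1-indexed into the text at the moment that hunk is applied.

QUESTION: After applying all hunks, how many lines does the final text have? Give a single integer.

Hunk 1: at line 3 remove [sacme,gyyqn,ppykm] add [ckpxm,gurl,bijt] -> 11 lines: htmp vfp qcbsi dnuu ckpxm gurl bijt jgas erpxv nfe smd
Hunk 2: at line 3 remove [ckpxm,gurl,bijt] add [eilqd,ftu] -> 10 lines: htmp vfp qcbsi dnuu eilqd ftu jgas erpxv nfe smd
Hunk 3: at line 2 remove [dnuu,eilqd,ftu] add [esig] -> 8 lines: htmp vfp qcbsi esig jgas erpxv nfe smd
Hunk 4: at line 3 remove [esig,jgas] add [gjq] -> 7 lines: htmp vfp qcbsi gjq erpxv nfe smd
Hunk 5: at line 1 remove [qcbsi] add [fahi] -> 7 lines: htmp vfp fahi gjq erpxv nfe smd
Hunk 6: at line 1 remove [fahi,gjq,erpxv] add [lkvf,iqag,bsxww] -> 7 lines: htmp vfp lkvf iqag bsxww nfe smd
Final line count: 7

Answer: 7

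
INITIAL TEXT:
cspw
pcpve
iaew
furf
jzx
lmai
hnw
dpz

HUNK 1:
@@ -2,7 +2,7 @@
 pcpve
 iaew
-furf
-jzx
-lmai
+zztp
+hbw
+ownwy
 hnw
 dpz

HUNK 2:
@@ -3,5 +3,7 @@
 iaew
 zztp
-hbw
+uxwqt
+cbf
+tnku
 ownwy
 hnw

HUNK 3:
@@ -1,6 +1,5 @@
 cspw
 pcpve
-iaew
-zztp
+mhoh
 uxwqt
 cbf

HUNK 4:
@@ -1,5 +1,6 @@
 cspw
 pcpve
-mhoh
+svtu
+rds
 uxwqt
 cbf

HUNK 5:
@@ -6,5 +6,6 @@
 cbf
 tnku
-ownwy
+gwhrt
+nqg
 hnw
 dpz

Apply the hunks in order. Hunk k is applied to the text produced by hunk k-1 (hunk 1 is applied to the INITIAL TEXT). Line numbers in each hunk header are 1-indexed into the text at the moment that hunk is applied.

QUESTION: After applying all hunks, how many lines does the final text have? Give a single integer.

Hunk 1: at line 2 remove [furf,jzx,lmai] add [zztp,hbw,ownwy] -> 8 lines: cspw pcpve iaew zztp hbw ownwy hnw dpz
Hunk 2: at line 3 remove [hbw] add [uxwqt,cbf,tnku] -> 10 lines: cspw pcpve iaew zztp uxwqt cbf tnku ownwy hnw dpz
Hunk 3: at line 1 remove [iaew,zztp] add [mhoh] -> 9 lines: cspw pcpve mhoh uxwqt cbf tnku ownwy hnw dpz
Hunk 4: at line 1 remove [mhoh] add [svtu,rds] -> 10 lines: cspw pcpve svtu rds uxwqt cbf tnku ownwy hnw dpz
Hunk 5: at line 6 remove [ownwy] add [gwhrt,nqg] -> 11 lines: cspw pcpve svtu rds uxwqt cbf tnku gwhrt nqg hnw dpz
Final line count: 11

Answer: 11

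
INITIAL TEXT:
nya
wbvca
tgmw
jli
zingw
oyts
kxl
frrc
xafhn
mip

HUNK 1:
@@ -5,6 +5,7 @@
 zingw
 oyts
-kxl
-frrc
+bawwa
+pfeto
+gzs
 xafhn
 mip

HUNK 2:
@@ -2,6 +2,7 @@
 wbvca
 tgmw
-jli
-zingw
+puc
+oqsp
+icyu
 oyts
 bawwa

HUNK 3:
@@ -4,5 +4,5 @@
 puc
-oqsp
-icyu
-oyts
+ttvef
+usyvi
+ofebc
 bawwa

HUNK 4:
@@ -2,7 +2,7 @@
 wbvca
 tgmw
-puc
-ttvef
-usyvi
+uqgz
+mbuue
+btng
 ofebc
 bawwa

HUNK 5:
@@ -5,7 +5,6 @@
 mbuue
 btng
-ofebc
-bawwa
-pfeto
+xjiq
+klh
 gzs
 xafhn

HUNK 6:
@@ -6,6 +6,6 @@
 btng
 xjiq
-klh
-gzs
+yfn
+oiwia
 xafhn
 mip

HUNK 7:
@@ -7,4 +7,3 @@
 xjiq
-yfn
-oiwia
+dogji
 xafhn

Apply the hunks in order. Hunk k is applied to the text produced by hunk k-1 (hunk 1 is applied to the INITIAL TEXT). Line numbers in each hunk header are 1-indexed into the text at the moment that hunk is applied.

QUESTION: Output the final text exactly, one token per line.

Answer: nya
wbvca
tgmw
uqgz
mbuue
btng
xjiq
dogji
xafhn
mip

Derivation:
Hunk 1: at line 5 remove [kxl,frrc] add [bawwa,pfeto,gzs] -> 11 lines: nya wbvca tgmw jli zingw oyts bawwa pfeto gzs xafhn mip
Hunk 2: at line 2 remove [jli,zingw] add [puc,oqsp,icyu] -> 12 lines: nya wbvca tgmw puc oqsp icyu oyts bawwa pfeto gzs xafhn mip
Hunk 3: at line 4 remove [oqsp,icyu,oyts] add [ttvef,usyvi,ofebc] -> 12 lines: nya wbvca tgmw puc ttvef usyvi ofebc bawwa pfeto gzs xafhn mip
Hunk 4: at line 2 remove [puc,ttvef,usyvi] add [uqgz,mbuue,btng] -> 12 lines: nya wbvca tgmw uqgz mbuue btng ofebc bawwa pfeto gzs xafhn mip
Hunk 5: at line 5 remove [ofebc,bawwa,pfeto] add [xjiq,klh] -> 11 lines: nya wbvca tgmw uqgz mbuue btng xjiq klh gzs xafhn mip
Hunk 6: at line 6 remove [klh,gzs] add [yfn,oiwia] -> 11 lines: nya wbvca tgmw uqgz mbuue btng xjiq yfn oiwia xafhn mip
Hunk 7: at line 7 remove [yfn,oiwia] add [dogji] -> 10 lines: nya wbvca tgmw uqgz mbuue btng xjiq dogji xafhn mip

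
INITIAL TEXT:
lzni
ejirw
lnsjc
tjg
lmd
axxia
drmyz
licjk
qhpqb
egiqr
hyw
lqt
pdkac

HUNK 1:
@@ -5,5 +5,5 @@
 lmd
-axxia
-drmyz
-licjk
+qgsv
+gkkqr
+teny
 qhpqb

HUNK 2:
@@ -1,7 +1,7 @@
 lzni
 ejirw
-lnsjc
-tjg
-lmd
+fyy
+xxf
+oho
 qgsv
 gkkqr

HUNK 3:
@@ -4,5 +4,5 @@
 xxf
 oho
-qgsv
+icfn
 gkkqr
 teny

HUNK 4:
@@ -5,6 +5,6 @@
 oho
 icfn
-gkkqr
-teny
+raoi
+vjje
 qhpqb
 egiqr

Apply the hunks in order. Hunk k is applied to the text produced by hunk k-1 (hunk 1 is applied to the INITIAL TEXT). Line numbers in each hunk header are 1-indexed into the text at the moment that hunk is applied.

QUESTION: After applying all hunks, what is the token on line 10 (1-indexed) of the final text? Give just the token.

Answer: egiqr

Derivation:
Hunk 1: at line 5 remove [axxia,drmyz,licjk] add [qgsv,gkkqr,teny] -> 13 lines: lzni ejirw lnsjc tjg lmd qgsv gkkqr teny qhpqb egiqr hyw lqt pdkac
Hunk 2: at line 1 remove [lnsjc,tjg,lmd] add [fyy,xxf,oho] -> 13 lines: lzni ejirw fyy xxf oho qgsv gkkqr teny qhpqb egiqr hyw lqt pdkac
Hunk 3: at line 4 remove [qgsv] add [icfn] -> 13 lines: lzni ejirw fyy xxf oho icfn gkkqr teny qhpqb egiqr hyw lqt pdkac
Hunk 4: at line 5 remove [gkkqr,teny] add [raoi,vjje] -> 13 lines: lzni ejirw fyy xxf oho icfn raoi vjje qhpqb egiqr hyw lqt pdkac
Final line 10: egiqr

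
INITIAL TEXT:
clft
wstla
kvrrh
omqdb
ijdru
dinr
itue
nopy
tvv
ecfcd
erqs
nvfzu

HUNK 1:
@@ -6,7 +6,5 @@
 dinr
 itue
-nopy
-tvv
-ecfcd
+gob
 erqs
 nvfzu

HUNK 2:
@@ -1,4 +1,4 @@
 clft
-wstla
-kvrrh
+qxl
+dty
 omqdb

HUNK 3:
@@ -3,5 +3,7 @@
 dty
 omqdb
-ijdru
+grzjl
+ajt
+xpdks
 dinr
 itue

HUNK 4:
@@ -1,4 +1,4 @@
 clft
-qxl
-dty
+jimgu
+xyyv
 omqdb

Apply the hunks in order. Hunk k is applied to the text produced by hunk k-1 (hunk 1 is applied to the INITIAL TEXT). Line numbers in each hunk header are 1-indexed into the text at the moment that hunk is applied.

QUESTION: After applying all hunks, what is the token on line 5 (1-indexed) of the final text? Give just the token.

Hunk 1: at line 6 remove [nopy,tvv,ecfcd] add [gob] -> 10 lines: clft wstla kvrrh omqdb ijdru dinr itue gob erqs nvfzu
Hunk 2: at line 1 remove [wstla,kvrrh] add [qxl,dty] -> 10 lines: clft qxl dty omqdb ijdru dinr itue gob erqs nvfzu
Hunk 3: at line 3 remove [ijdru] add [grzjl,ajt,xpdks] -> 12 lines: clft qxl dty omqdb grzjl ajt xpdks dinr itue gob erqs nvfzu
Hunk 4: at line 1 remove [qxl,dty] add [jimgu,xyyv] -> 12 lines: clft jimgu xyyv omqdb grzjl ajt xpdks dinr itue gob erqs nvfzu
Final line 5: grzjl

Answer: grzjl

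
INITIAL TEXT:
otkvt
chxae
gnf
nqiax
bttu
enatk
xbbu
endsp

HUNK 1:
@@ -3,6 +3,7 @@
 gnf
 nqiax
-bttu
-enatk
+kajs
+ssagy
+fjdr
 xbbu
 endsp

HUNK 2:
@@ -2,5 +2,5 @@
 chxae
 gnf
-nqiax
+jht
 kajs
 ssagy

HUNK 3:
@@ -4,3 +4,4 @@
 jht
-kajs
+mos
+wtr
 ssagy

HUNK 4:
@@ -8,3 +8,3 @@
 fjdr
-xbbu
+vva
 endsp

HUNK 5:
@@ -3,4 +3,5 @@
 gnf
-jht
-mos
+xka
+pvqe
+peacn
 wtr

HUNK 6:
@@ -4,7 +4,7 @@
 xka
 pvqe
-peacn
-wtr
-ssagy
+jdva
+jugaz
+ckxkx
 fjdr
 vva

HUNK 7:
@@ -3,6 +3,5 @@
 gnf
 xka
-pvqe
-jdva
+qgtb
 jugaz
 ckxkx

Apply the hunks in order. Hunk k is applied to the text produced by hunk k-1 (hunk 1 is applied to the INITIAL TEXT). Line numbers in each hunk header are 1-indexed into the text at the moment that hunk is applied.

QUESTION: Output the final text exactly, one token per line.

Answer: otkvt
chxae
gnf
xka
qgtb
jugaz
ckxkx
fjdr
vva
endsp

Derivation:
Hunk 1: at line 3 remove [bttu,enatk] add [kajs,ssagy,fjdr] -> 9 lines: otkvt chxae gnf nqiax kajs ssagy fjdr xbbu endsp
Hunk 2: at line 2 remove [nqiax] add [jht] -> 9 lines: otkvt chxae gnf jht kajs ssagy fjdr xbbu endsp
Hunk 3: at line 4 remove [kajs] add [mos,wtr] -> 10 lines: otkvt chxae gnf jht mos wtr ssagy fjdr xbbu endsp
Hunk 4: at line 8 remove [xbbu] add [vva] -> 10 lines: otkvt chxae gnf jht mos wtr ssagy fjdr vva endsp
Hunk 5: at line 3 remove [jht,mos] add [xka,pvqe,peacn] -> 11 lines: otkvt chxae gnf xka pvqe peacn wtr ssagy fjdr vva endsp
Hunk 6: at line 4 remove [peacn,wtr,ssagy] add [jdva,jugaz,ckxkx] -> 11 lines: otkvt chxae gnf xka pvqe jdva jugaz ckxkx fjdr vva endsp
Hunk 7: at line 3 remove [pvqe,jdva] add [qgtb] -> 10 lines: otkvt chxae gnf xka qgtb jugaz ckxkx fjdr vva endsp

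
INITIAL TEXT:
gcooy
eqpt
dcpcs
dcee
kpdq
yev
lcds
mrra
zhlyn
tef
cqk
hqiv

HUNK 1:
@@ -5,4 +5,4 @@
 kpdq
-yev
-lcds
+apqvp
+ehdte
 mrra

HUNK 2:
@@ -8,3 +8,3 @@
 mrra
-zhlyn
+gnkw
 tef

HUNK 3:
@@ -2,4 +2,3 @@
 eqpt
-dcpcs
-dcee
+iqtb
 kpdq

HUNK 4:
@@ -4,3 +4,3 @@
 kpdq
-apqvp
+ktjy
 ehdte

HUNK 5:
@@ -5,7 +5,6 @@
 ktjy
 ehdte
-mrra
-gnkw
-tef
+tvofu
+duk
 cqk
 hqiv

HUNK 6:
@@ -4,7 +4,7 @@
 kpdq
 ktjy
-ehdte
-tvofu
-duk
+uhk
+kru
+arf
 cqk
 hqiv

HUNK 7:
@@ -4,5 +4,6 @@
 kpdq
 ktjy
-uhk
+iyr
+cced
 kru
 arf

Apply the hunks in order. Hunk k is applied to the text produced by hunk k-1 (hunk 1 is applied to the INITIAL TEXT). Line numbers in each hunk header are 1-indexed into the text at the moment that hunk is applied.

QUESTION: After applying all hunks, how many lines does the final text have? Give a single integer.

Answer: 11

Derivation:
Hunk 1: at line 5 remove [yev,lcds] add [apqvp,ehdte] -> 12 lines: gcooy eqpt dcpcs dcee kpdq apqvp ehdte mrra zhlyn tef cqk hqiv
Hunk 2: at line 8 remove [zhlyn] add [gnkw] -> 12 lines: gcooy eqpt dcpcs dcee kpdq apqvp ehdte mrra gnkw tef cqk hqiv
Hunk 3: at line 2 remove [dcpcs,dcee] add [iqtb] -> 11 lines: gcooy eqpt iqtb kpdq apqvp ehdte mrra gnkw tef cqk hqiv
Hunk 4: at line 4 remove [apqvp] add [ktjy] -> 11 lines: gcooy eqpt iqtb kpdq ktjy ehdte mrra gnkw tef cqk hqiv
Hunk 5: at line 5 remove [mrra,gnkw,tef] add [tvofu,duk] -> 10 lines: gcooy eqpt iqtb kpdq ktjy ehdte tvofu duk cqk hqiv
Hunk 6: at line 4 remove [ehdte,tvofu,duk] add [uhk,kru,arf] -> 10 lines: gcooy eqpt iqtb kpdq ktjy uhk kru arf cqk hqiv
Hunk 7: at line 4 remove [uhk] add [iyr,cced] -> 11 lines: gcooy eqpt iqtb kpdq ktjy iyr cced kru arf cqk hqiv
Final line count: 11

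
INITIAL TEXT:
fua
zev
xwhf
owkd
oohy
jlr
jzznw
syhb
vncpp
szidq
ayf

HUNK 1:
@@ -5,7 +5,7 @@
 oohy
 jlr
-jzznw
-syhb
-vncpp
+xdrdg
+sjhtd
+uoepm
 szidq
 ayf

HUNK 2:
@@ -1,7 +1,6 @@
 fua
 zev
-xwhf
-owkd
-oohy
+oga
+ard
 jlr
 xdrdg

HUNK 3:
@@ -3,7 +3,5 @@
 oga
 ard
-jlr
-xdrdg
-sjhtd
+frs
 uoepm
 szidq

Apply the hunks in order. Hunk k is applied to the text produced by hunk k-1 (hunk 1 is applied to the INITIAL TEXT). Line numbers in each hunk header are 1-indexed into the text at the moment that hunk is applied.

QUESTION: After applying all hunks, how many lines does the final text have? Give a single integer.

Answer: 8

Derivation:
Hunk 1: at line 5 remove [jzznw,syhb,vncpp] add [xdrdg,sjhtd,uoepm] -> 11 lines: fua zev xwhf owkd oohy jlr xdrdg sjhtd uoepm szidq ayf
Hunk 2: at line 1 remove [xwhf,owkd,oohy] add [oga,ard] -> 10 lines: fua zev oga ard jlr xdrdg sjhtd uoepm szidq ayf
Hunk 3: at line 3 remove [jlr,xdrdg,sjhtd] add [frs] -> 8 lines: fua zev oga ard frs uoepm szidq ayf
Final line count: 8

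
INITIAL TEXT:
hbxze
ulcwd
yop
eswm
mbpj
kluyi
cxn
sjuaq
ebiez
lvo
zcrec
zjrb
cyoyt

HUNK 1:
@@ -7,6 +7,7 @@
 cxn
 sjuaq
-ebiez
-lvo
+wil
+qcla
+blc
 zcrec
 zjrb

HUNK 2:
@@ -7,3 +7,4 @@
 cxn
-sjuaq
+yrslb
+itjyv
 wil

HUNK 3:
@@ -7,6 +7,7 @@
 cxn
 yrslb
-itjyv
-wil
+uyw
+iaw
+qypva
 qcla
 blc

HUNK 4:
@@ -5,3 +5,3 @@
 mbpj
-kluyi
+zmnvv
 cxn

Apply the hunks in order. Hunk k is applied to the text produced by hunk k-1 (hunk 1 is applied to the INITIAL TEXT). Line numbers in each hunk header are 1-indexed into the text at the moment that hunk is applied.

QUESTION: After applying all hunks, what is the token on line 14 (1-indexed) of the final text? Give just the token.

Hunk 1: at line 7 remove [ebiez,lvo] add [wil,qcla,blc] -> 14 lines: hbxze ulcwd yop eswm mbpj kluyi cxn sjuaq wil qcla blc zcrec zjrb cyoyt
Hunk 2: at line 7 remove [sjuaq] add [yrslb,itjyv] -> 15 lines: hbxze ulcwd yop eswm mbpj kluyi cxn yrslb itjyv wil qcla blc zcrec zjrb cyoyt
Hunk 3: at line 7 remove [itjyv,wil] add [uyw,iaw,qypva] -> 16 lines: hbxze ulcwd yop eswm mbpj kluyi cxn yrslb uyw iaw qypva qcla blc zcrec zjrb cyoyt
Hunk 4: at line 5 remove [kluyi] add [zmnvv] -> 16 lines: hbxze ulcwd yop eswm mbpj zmnvv cxn yrslb uyw iaw qypva qcla blc zcrec zjrb cyoyt
Final line 14: zcrec

Answer: zcrec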